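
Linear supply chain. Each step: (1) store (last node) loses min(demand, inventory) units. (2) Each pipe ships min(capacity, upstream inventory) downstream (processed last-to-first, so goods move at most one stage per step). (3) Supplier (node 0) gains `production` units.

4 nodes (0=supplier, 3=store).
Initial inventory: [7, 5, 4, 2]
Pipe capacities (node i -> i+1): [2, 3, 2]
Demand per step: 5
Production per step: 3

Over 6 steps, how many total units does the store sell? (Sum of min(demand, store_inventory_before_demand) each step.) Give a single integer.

Step 1: sold=2 (running total=2) -> [8 4 5 2]
Step 2: sold=2 (running total=4) -> [9 3 6 2]
Step 3: sold=2 (running total=6) -> [10 2 7 2]
Step 4: sold=2 (running total=8) -> [11 2 7 2]
Step 5: sold=2 (running total=10) -> [12 2 7 2]
Step 6: sold=2 (running total=12) -> [13 2 7 2]

Answer: 12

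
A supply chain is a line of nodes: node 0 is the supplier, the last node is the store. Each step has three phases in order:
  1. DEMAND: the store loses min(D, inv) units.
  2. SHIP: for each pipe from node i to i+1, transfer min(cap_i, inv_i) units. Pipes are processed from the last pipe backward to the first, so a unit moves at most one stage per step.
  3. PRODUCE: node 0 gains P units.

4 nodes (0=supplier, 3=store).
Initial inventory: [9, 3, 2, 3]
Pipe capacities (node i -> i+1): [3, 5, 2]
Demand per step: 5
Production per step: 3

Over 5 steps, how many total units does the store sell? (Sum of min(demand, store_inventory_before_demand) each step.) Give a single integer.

Step 1: sold=3 (running total=3) -> [9 3 3 2]
Step 2: sold=2 (running total=5) -> [9 3 4 2]
Step 3: sold=2 (running total=7) -> [9 3 5 2]
Step 4: sold=2 (running total=9) -> [9 3 6 2]
Step 5: sold=2 (running total=11) -> [9 3 7 2]

Answer: 11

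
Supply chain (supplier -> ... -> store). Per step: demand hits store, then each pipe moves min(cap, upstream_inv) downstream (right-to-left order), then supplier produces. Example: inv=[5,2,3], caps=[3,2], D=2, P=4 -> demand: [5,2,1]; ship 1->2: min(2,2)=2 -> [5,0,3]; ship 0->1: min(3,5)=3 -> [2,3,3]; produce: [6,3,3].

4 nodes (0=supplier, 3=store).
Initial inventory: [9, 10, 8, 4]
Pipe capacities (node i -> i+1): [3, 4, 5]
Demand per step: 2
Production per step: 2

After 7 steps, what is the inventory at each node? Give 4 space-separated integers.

Step 1: demand=2,sold=2 ship[2->3]=5 ship[1->2]=4 ship[0->1]=3 prod=2 -> inv=[8 9 7 7]
Step 2: demand=2,sold=2 ship[2->3]=5 ship[1->2]=4 ship[0->1]=3 prod=2 -> inv=[7 8 6 10]
Step 3: demand=2,sold=2 ship[2->3]=5 ship[1->2]=4 ship[0->1]=3 prod=2 -> inv=[6 7 5 13]
Step 4: demand=2,sold=2 ship[2->3]=5 ship[1->2]=4 ship[0->1]=3 prod=2 -> inv=[5 6 4 16]
Step 5: demand=2,sold=2 ship[2->3]=4 ship[1->2]=4 ship[0->1]=3 prod=2 -> inv=[4 5 4 18]
Step 6: demand=2,sold=2 ship[2->3]=4 ship[1->2]=4 ship[0->1]=3 prod=2 -> inv=[3 4 4 20]
Step 7: demand=2,sold=2 ship[2->3]=4 ship[1->2]=4 ship[0->1]=3 prod=2 -> inv=[2 3 4 22]

2 3 4 22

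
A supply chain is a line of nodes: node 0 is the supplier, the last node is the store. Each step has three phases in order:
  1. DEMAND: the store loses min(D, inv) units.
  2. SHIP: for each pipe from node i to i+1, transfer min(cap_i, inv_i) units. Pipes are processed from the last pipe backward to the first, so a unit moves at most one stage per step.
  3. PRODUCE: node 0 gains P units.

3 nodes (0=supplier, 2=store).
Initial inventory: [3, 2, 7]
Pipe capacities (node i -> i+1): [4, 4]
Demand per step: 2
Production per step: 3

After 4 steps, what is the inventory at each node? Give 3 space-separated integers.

Step 1: demand=2,sold=2 ship[1->2]=2 ship[0->1]=3 prod=3 -> inv=[3 3 7]
Step 2: demand=2,sold=2 ship[1->2]=3 ship[0->1]=3 prod=3 -> inv=[3 3 8]
Step 3: demand=2,sold=2 ship[1->2]=3 ship[0->1]=3 prod=3 -> inv=[3 3 9]
Step 4: demand=2,sold=2 ship[1->2]=3 ship[0->1]=3 prod=3 -> inv=[3 3 10]

3 3 10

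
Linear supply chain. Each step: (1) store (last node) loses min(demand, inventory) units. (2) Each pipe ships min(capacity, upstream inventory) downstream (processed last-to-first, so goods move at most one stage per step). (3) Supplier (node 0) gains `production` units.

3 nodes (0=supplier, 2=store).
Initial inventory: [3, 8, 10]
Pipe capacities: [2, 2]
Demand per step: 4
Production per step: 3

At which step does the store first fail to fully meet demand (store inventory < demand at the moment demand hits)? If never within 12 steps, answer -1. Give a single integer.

Step 1: demand=4,sold=4 ship[1->2]=2 ship[0->1]=2 prod=3 -> [4 8 8]
Step 2: demand=4,sold=4 ship[1->2]=2 ship[0->1]=2 prod=3 -> [5 8 6]
Step 3: demand=4,sold=4 ship[1->2]=2 ship[0->1]=2 prod=3 -> [6 8 4]
Step 4: demand=4,sold=4 ship[1->2]=2 ship[0->1]=2 prod=3 -> [7 8 2]
Step 5: demand=4,sold=2 ship[1->2]=2 ship[0->1]=2 prod=3 -> [8 8 2]
Step 6: demand=4,sold=2 ship[1->2]=2 ship[0->1]=2 prod=3 -> [9 8 2]
Step 7: demand=4,sold=2 ship[1->2]=2 ship[0->1]=2 prod=3 -> [10 8 2]
Step 8: demand=4,sold=2 ship[1->2]=2 ship[0->1]=2 prod=3 -> [11 8 2]
Step 9: demand=4,sold=2 ship[1->2]=2 ship[0->1]=2 prod=3 -> [12 8 2]
Step 10: demand=4,sold=2 ship[1->2]=2 ship[0->1]=2 prod=3 -> [13 8 2]
Step 11: demand=4,sold=2 ship[1->2]=2 ship[0->1]=2 prod=3 -> [14 8 2]
Step 12: demand=4,sold=2 ship[1->2]=2 ship[0->1]=2 prod=3 -> [15 8 2]
First stockout at step 5

5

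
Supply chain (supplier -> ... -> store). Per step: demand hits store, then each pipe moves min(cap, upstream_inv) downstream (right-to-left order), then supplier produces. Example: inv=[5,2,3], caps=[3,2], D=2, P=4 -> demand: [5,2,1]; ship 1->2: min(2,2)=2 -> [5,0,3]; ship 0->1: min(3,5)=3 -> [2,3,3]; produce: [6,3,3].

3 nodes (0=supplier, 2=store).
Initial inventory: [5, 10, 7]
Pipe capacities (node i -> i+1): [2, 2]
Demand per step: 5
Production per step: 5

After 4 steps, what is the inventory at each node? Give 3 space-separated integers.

Step 1: demand=5,sold=5 ship[1->2]=2 ship[0->1]=2 prod=5 -> inv=[8 10 4]
Step 2: demand=5,sold=4 ship[1->2]=2 ship[0->1]=2 prod=5 -> inv=[11 10 2]
Step 3: demand=5,sold=2 ship[1->2]=2 ship[0->1]=2 prod=5 -> inv=[14 10 2]
Step 4: demand=5,sold=2 ship[1->2]=2 ship[0->1]=2 prod=5 -> inv=[17 10 2]

17 10 2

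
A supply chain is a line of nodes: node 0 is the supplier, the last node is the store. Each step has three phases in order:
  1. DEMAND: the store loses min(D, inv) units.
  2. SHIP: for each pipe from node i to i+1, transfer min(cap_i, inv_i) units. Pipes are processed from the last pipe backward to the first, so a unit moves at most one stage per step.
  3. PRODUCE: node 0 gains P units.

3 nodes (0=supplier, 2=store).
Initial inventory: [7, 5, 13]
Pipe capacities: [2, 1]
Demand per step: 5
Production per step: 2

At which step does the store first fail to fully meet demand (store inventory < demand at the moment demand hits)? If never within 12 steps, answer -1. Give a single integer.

Step 1: demand=5,sold=5 ship[1->2]=1 ship[0->1]=2 prod=2 -> [7 6 9]
Step 2: demand=5,sold=5 ship[1->2]=1 ship[0->1]=2 prod=2 -> [7 7 5]
Step 3: demand=5,sold=5 ship[1->2]=1 ship[0->1]=2 prod=2 -> [7 8 1]
Step 4: demand=5,sold=1 ship[1->2]=1 ship[0->1]=2 prod=2 -> [7 9 1]
Step 5: demand=5,sold=1 ship[1->2]=1 ship[0->1]=2 prod=2 -> [7 10 1]
Step 6: demand=5,sold=1 ship[1->2]=1 ship[0->1]=2 prod=2 -> [7 11 1]
Step 7: demand=5,sold=1 ship[1->2]=1 ship[0->1]=2 prod=2 -> [7 12 1]
Step 8: demand=5,sold=1 ship[1->2]=1 ship[0->1]=2 prod=2 -> [7 13 1]
Step 9: demand=5,sold=1 ship[1->2]=1 ship[0->1]=2 prod=2 -> [7 14 1]
Step 10: demand=5,sold=1 ship[1->2]=1 ship[0->1]=2 prod=2 -> [7 15 1]
Step 11: demand=5,sold=1 ship[1->2]=1 ship[0->1]=2 prod=2 -> [7 16 1]
Step 12: demand=5,sold=1 ship[1->2]=1 ship[0->1]=2 prod=2 -> [7 17 1]
First stockout at step 4

4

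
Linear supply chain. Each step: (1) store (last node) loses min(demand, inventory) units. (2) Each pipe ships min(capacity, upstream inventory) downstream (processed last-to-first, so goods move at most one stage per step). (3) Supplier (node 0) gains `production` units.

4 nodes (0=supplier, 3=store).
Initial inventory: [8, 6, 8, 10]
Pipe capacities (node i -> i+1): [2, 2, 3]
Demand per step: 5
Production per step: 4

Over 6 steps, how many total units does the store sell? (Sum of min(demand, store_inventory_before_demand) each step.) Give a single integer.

Answer: 25

Derivation:
Step 1: sold=5 (running total=5) -> [10 6 7 8]
Step 2: sold=5 (running total=10) -> [12 6 6 6]
Step 3: sold=5 (running total=15) -> [14 6 5 4]
Step 4: sold=4 (running total=19) -> [16 6 4 3]
Step 5: sold=3 (running total=22) -> [18 6 3 3]
Step 6: sold=3 (running total=25) -> [20 6 2 3]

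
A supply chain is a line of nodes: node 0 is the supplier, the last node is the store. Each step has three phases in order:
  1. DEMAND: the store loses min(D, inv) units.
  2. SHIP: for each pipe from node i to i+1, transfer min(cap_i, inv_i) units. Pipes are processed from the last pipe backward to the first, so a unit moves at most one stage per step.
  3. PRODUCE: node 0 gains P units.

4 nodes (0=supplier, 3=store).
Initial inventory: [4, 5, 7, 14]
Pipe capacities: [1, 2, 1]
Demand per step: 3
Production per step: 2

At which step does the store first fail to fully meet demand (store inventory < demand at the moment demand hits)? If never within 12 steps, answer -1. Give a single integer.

Step 1: demand=3,sold=3 ship[2->3]=1 ship[1->2]=2 ship[0->1]=1 prod=2 -> [5 4 8 12]
Step 2: demand=3,sold=3 ship[2->3]=1 ship[1->2]=2 ship[0->1]=1 prod=2 -> [6 3 9 10]
Step 3: demand=3,sold=3 ship[2->3]=1 ship[1->2]=2 ship[0->1]=1 prod=2 -> [7 2 10 8]
Step 4: demand=3,sold=3 ship[2->3]=1 ship[1->2]=2 ship[0->1]=1 prod=2 -> [8 1 11 6]
Step 5: demand=3,sold=3 ship[2->3]=1 ship[1->2]=1 ship[0->1]=1 prod=2 -> [9 1 11 4]
Step 6: demand=3,sold=3 ship[2->3]=1 ship[1->2]=1 ship[0->1]=1 prod=2 -> [10 1 11 2]
Step 7: demand=3,sold=2 ship[2->3]=1 ship[1->2]=1 ship[0->1]=1 prod=2 -> [11 1 11 1]
Step 8: demand=3,sold=1 ship[2->3]=1 ship[1->2]=1 ship[0->1]=1 prod=2 -> [12 1 11 1]
Step 9: demand=3,sold=1 ship[2->3]=1 ship[1->2]=1 ship[0->1]=1 prod=2 -> [13 1 11 1]
Step 10: demand=3,sold=1 ship[2->3]=1 ship[1->2]=1 ship[0->1]=1 prod=2 -> [14 1 11 1]
Step 11: demand=3,sold=1 ship[2->3]=1 ship[1->2]=1 ship[0->1]=1 prod=2 -> [15 1 11 1]
Step 12: demand=3,sold=1 ship[2->3]=1 ship[1->2]=1 ship[0->1]=1 prod=2 -> [16 1 11 1]
First stockout at step 7

7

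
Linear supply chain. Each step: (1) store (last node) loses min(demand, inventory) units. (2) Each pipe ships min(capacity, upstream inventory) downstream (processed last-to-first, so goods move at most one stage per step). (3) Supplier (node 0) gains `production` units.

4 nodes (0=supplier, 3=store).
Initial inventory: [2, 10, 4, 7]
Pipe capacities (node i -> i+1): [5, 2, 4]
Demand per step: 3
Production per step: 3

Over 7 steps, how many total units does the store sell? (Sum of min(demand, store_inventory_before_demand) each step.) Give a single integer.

Answer: 21

Derivation:
Step 1: sold=3 (running total=3) -> [3 10 2 8]
Step 2: sold=3 (running total=6) -> [3 11 2 7]
Step 3: sold=3 (running total=9) -> [3 12 2 6]
Step 4: sold=3 (running total=12) -> [3 13 2 5]
Step 5: sold=3 (running total=15) -> [3 14 2 4]
Step 6: sold=3 (running total=18) -> [3 15 2 3]
Step 7: sold=3 (running total=21) -> [3 16 2 2]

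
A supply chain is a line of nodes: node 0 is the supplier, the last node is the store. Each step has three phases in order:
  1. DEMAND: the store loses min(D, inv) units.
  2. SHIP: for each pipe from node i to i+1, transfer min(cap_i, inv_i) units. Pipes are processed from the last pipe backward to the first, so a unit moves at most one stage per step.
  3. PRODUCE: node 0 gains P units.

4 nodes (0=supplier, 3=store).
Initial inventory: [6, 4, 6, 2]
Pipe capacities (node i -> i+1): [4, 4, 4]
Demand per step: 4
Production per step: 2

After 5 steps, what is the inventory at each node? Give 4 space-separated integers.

Step 1: demand=4,sold=2 ship[2->3]=4 ship[1->2]=4 ship[0->1]=4 prod=2 -> inv=[4 4 6 4]
Step 2: demand=4,sold=4 ship[2->3]=4 ship[1->2]=4 ship[0->1]=4 prod=2 -> inv=[2 4 6 4]
Step 3: demand=4,sold=4 ship[2->3]=4 ship[1->2]=4 ship[0->1]=2 prod=2 -> inv=[2 2 6 4]
Step 4: demand=4,sold=4 ship[2->3]=4 ship[1->2]=2 ship[0->1]=2 prod=2 -> inv=[2 2 4 4]
Step 5: demand=4,sold=4 ship[2->3]=4 ship[1->2]=2 ship[0->1]=2 prod=2 -> inv=[2 2 2 4]

2 2 2 4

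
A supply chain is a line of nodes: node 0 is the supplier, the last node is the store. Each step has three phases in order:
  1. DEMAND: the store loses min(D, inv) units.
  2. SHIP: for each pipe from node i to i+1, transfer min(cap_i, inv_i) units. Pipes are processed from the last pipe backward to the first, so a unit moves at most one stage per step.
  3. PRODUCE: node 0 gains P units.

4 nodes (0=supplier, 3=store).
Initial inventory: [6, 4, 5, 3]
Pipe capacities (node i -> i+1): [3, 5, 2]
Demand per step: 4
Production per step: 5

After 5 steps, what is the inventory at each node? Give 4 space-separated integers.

Step 1: demand=4,sold=3 ship[2->3]=2 ship[1->2]=4 ship[0->1]=3 prod=5 -> inv=[8 3 7 2]
Step 2: demand=4,sold=2 ship[2->3]=2 ship[1->2]=3 ship[0->1]=3 prod=5 -> inv=[10 3 8 2]
Step 3: demand=4,sold=2 ship[2->3]=2 ship[1->2]=3 ship[0->1]=3 prod=5 -> inv=[12 3 9 2]
Step 4: demand=4,sold=2 ship[2->3]=2 ship[1->2]=3 ship[0->1]=3 prod=5 -> inv=[14 3 10 2]
Step 5: demand=4,sold=2 ship[2->3]=2 ship[1->2]=3 ship[0->1]=3 prod=5 -> inv=[16 3 11 2]

16 3 11 2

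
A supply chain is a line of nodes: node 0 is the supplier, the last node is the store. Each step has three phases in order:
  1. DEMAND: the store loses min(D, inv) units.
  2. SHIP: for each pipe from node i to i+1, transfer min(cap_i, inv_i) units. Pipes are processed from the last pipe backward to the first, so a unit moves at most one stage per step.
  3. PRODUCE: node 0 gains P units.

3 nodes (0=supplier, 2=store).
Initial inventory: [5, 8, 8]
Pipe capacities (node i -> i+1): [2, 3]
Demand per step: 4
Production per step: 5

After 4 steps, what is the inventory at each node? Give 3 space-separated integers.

Step 1: demand=4,sold=4 ship[1->2]=3 ship[0->1]=2 prod=5 -> inv=[8 7 7]
Step 2: demand=4,sold=4 ship[1->2]=3 ship[0->1]=2 prod=5 -> inv=[11 6 6]
Step 3: demand=4,sold=4 ship[1->2]=3 ship[0->1]=2 prod=5 -> inv=[14 5 5]
Step 4: demand=4,sold=4 ship[1->2]=3 ship[0->1]=2 prod=5 -> inv=[17 4 4]

17 4 4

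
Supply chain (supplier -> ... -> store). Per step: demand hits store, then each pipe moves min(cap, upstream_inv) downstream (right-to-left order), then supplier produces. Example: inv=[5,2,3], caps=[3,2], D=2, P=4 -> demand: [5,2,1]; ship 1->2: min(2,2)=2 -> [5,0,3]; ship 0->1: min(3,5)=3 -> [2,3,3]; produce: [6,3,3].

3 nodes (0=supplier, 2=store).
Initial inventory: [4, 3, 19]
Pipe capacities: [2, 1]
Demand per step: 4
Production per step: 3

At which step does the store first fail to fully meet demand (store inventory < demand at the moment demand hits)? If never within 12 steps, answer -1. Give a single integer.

Step 1: demand=4,sold=4 ship[1->2]=1 ship[0->1]=2 prod=3 -> [5 4 16]
Step 2: demand=4,sold=4 ship[1->2]=1 ship[0->1]=2 prod=3 -> [6 5 13]
Step 3: demand=4,sold=4 ship[1->2]=1 ship[0->1]=2 prod=3 -> [7 6 10]
Step 4: demand=4,sold=4 ship[1->2]=1 ship[0->1]=2 prod=3 -> [8 7 7]
Step 5: demand=4,sold=4 ship[1->2]=1 ship[0->1]=2 prod=3 -> [9 8 4]
Step 6: demand=4,sold=4 ship[1->2]=1 ship[0->1]=2 prod=3 -> [10 9 1]
Step 7: demand=4,sold=1 ship[1->2]=1 ship[0->1]=2 prod=3 -> [11 10 1]
Step 8: demand=4,sold=1 ship[1->2]=1 ship[0->1]=2 prod=3 -> [12 11 1]
Step 9: demand=4,sold=1 ship[1->2]=1 ship[0->1]=2 prod=3 -> [13 12 1]
Step 10: demand=4,sold=1 ship[1->2]=1 ship[0->1]=2 prod=3 -> [14 13 1]
Step 11: demand=4,sold=1 ship[1->2]=1 ship[0->1]=2 prod=3 -> [15 14 1]
Step 12: demand=4,sold=1 ship[1->2]=1 ship[0->1]=2 prod=3 -> [16 15 1]
First stockout at step 7

7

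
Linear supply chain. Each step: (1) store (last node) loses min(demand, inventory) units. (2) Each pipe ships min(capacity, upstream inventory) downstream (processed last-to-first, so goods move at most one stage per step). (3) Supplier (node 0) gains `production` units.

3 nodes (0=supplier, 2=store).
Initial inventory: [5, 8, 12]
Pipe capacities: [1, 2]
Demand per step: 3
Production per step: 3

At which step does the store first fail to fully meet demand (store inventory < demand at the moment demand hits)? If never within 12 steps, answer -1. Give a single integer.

Step 1: demand=3,sold=3 ship[1->2]=2 ship[0->1]=1 prod=3 -> [7 7 11]
Step 2: demand=3,sold=3 ship[1->2]=2 ship[0->1]=1 prod=3 -> [9 6 10]
Step 3: demand=3,sold=3 ship[1->2]=2 ship[0->1]=1 prod=3 -> [11 5 9]
Step 4: demand=3,sold=3 ship[1->2]=2 ship[0->1]=1 prod=3 -> [13 4 8]
Step 5: demand=3,sold=3 ship[1->2]=2 ship[0->1]=1 prod=3 -> [15 3 7]
Step 6: demand=3,sold=3 ship[1->2]=2 ship[0->1]=1 prod=3 -> [17 2 6]
Step 7: demand=3,sold=3 ship[1->2]=2 ship[0->1]=1 prod=3 -> [19 1 5]
Step 8: demand=3,sold=3 ship[1->2]=1 ship[0->1]=1 prod=3 -> [21 1 3]
Step 9: demand=3,sold=3 ship[1->2]=1 ship[0->1]=1 prod=3 -> [23 1 1]
Step 10: demand=3,sold=1 ship[1->2]=1 ship[0->1]=1 prod=3 -> [25 1 1]
Step 11: demand=3,sold=1 ship[1->2]=1 ship[0->1]=1 prod=3 -> [27 1 1]
Step 12: demand=3,sold=1 ship[1->2]=1 ship[0->1]=1 prod=3 -> [29 1 1]
First stockout at step 10

10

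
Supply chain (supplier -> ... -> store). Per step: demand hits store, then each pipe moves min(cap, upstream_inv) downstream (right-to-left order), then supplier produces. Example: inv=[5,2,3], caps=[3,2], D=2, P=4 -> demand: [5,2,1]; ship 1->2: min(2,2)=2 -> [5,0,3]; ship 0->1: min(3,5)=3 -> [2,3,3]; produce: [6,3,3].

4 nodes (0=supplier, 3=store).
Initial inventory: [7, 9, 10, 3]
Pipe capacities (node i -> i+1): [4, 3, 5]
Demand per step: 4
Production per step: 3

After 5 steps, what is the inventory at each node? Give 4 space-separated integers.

Step 1: demand=4,sold=3 ship[2->3]=5 ship[1->2]=3 ship[0->1]=4 prod=3 -> inv=[6 10 8 5]
Step 2: demand=4,sold=4 ship[2->3]=5 ship[1->2]=3 ship[0->1]=4 prod=3 -> inv=[5 11 6 6]
Step 3: demand=4,sold=4 ship[2->3]=5 ship[1->2]=3 ship[0->1]=4 prod=3 -> inv=[4 12 4 7]
Step 4: demand=4,sold=4 ship[2->3]=4 ship[1->2]=3 ship[0->1]=4 prod=3 -> inv=[3 13 3 7]
Step 5: demand=4,sold=4 ship[2->3]=3 ship[1->2]=3 ship[0->1]=3 prod=3 -> inv=[3 13 3 6]

3 13 3 6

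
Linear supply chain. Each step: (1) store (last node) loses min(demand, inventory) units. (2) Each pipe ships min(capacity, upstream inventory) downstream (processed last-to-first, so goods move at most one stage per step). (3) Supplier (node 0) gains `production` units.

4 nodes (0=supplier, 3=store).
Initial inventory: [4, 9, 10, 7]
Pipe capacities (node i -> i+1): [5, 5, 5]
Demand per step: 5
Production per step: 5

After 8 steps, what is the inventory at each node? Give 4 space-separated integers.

Step 1: demand=5,sold=5 ship[2->3]=5 ship[1->2]=5 ship[0->1]=4 prod=5 -> inv=[5 8 10 7]
Step 2: demand=5,sold=5 ship[2->3]=5 ship[1->2]=5 ship[0->1]=5 prod=5 -> inv=[5 8 10 7]
Step 3: demand=5,sold=5 ship[2->3]=5 ship[1->2]=5 ship[0->1]=5 prod=5 -> inv=[5 8 10 7]
Step 4: demand=5,sold=5 ship[2->3]=5 ship[1->2]=5 ship[0->1]=5 prod=5 -> inv=[5 8 10 7]
Step 5: demand=5,sold=5 ship[2->3]=5 ship[1->2]=5 ship[0->1]=5 prod=5 -> inv=[5 8 10 7]
Step 6: demand=5,sold=5 ship[2->3]=5 ship[1->2]=5 ship[0->1]=5 prod=5 -> inv=[5 8 10 7]
Step 7: demand=5,sold=5 ship[2->3]=5 ship[1->2]=5 ship[0->1]=5 prod=5 -> inv=[5 8 10 7]
Step 8: demand=5,sold=5 ship[2->3]=5 ship[1->2]=5 ship[0->1]=5 prod=5 -> inv=[5 8 10 7]

5 8 10 7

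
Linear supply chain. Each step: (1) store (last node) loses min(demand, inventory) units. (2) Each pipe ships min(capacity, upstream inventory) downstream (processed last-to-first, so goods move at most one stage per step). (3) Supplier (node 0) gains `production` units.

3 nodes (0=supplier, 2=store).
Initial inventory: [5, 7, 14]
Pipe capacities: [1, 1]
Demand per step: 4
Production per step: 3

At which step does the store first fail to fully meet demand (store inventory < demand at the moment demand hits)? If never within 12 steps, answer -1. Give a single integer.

Step 1: demand=4,sold=4 ship[1->2]=1 ship[0->1]=1 prod=3 -> [7 7 11]
Step 2: demand=4,sold=4 ship[1->2]=1 ship[0->1]=1 prod=3 -> [9 7 8]
Step 3: demand=4,sold=4 ship[1->2]=1 ship[0->1]=1 prod=3 -> [11 7 5]
Step 4: demand=4,sold=4 ship[1->2]=1 ship[0->1]=1 prod=3 -> [13 7 2]
Step 5: demand=4,sold=2 ship[1->2]=1 ship[0->1]=1 prod=3 -> [15 7 1]
Step 6: demand=4,sold=1 ship[1->2]=1 ship[0->1]=1 prod=3 -> [17 7 1]
Step 7: demand=4,sold=1 ship[1->2]=1 ship[0->1]=1 prod=3 -> [19 7 1]
Step 8: demand=4,sold=1 ship[1->2]=1 ship[0->1]=1 prod=3 -> [21 7 1]
Step 9: demand=4,sold=1 ship[1->2]=1 ship[0->1]=1 prod=3 -> [23 7 1]
Step 10: demand=4,sold=1 ship[1->2]=1 ship[0->1]=1 prod=3 -> [25 7 1]
Step 11: demand=4,sold=1 ship[1->2]=1 ship[0->1]=1 prod=3 -> [27 7 1]
Step 12: demand=4,sold=1 ship[1->2]=1 ship[0->1]=1 prod=3 -> [29 7 1]
First stockout at step 5

5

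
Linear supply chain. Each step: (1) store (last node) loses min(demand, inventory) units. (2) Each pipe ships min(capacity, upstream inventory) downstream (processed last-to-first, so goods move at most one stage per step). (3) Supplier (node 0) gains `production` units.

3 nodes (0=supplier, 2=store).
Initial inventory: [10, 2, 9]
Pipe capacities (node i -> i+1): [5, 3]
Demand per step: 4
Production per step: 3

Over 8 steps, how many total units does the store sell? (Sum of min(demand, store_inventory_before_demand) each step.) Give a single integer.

Answer: 29

Derivation:
Step 1: sold=4 (running total=4) -> [8 5 7]
Step 2: sold=4 (running total=8) -> [6 7 6]
Step 3: sold=4 (running total=12) -> [4 9 5]
Step 4: sold=4 (running total=16) -> [3 10 4]
Step 5: sold=4 (running total=20) -> [3 10 3]
Step 6: sold=3 (running total=23) -> [3 10 3]
Step 7: sold=3 (running total=26) -> [3 10 3]
Step 8: sold=3 (running total=29) -> [3 10 3]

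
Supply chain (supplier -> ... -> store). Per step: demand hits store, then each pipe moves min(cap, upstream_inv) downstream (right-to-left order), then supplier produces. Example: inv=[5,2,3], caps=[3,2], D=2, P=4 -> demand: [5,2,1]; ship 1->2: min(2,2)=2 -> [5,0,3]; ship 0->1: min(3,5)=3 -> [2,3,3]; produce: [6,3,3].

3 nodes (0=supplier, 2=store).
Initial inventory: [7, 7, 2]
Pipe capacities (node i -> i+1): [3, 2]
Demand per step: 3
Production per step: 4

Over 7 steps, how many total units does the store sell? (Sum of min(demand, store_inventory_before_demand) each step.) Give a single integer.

Step 1: sold=2 (running total=2) -> [8 8 2]
Step 2: sold=2 (running total=4) -> [9 9 2]
Step 3: sold=2 (running total=6) -> [10 10 2]
Step 4: sold=2 (running total=8) -> [11 11 2]
Step 5: sold=2 (running total=10) -> [12 12 2]
Step 6: sold=2 (running total=12) -> [13 13 2]
Step 7: sold=2 (running total=14) -> [14 14 2]

Answer: 14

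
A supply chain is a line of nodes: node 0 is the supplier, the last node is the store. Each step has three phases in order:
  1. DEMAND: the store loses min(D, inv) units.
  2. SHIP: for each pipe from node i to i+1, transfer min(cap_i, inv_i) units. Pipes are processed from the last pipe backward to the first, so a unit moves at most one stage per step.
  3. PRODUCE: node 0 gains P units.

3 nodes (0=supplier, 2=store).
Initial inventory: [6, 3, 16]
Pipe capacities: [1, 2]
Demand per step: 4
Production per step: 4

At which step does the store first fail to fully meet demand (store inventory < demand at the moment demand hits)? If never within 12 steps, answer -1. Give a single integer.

Step 1: demand=4,sold=4 ship[1->2]=2 ship[0->1]=1 prod=4 -> [9 2 14]
Step 2: demand=4,sold=4 ship[1->2]=2 ship[0->1]=1 prod=4 -> [12 1 12]
Step 3: demand=4,sold=4 ship[1->2]=1 ship[0->1]=1 prod=4 -> [15 1 9]
Step 4: demand=4,sold=4 ship[1->2]=1 ship[0->1]=1 prod=4 -> [18 1 6]
Step 5: demand=4,sold=4 ship[1->2]=1 ship[0->1]=1 prod=4 -> [21 1 3]
Step 6: demand=4,sold=3 ship[1->2]=1 ship[0->1]=1 prod=4 -> [24 1 1]
Step 7: demand=4,sold=1 ship[1->2]=1 ship[0->1]=1 prod=4 -> [27 1 1]
Step 8: demand=4,sold=1 ship[1->2]=1 ship[0->1]=1 prod=4 -> [30 1 1]
Step 9: demand=4,sold=1 ship[1->2]=1 ship[0->1]=1 prod=4 -> [33 1 1]
Step 10: demand=4,sold=1 ship[1->2]=1 ship[0->1]=1 prod=4 -> [36 1 1]
Step 11: demand=4,sold=1 ship[1->2]=1 ship[0->1]=1 prod=4 -> [39 1 1]
Step 12: demand=4,sold=1 ship[1->2]=1 ship[0->1]=1 prod=4 -> [42 1 1]
First stockout at step 6

6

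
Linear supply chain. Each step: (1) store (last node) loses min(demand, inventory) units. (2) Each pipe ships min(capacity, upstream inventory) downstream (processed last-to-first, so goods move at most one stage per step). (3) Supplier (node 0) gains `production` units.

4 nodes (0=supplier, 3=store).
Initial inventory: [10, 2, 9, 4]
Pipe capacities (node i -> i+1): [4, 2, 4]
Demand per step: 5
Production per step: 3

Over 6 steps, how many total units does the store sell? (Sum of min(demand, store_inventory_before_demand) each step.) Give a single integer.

Answer: 21

Derivation:
Step 1: sold=4 (running total=4) -> [9 4 7 4]
Step 2: sold=4 (running total=8) -> [8 6 5 4]
Step 3: sold=4 (running total=12) -> [7 8 3 4]
Step 4: sold=4 (running total=16) -> [6 10 2 3]
Step 5: sold=3 (running total=19) -> [5 12 2 2]
Step 6: sold=2 (running total=21) -> [4 14 2 2]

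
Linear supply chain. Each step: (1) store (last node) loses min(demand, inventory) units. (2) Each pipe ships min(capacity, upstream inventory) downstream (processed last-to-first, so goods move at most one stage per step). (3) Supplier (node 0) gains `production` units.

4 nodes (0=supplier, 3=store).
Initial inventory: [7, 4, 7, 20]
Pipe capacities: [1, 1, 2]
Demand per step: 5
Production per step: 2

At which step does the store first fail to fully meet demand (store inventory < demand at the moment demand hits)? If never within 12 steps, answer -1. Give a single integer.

Step 1: demand=5,sold=5 ship[2->3]=2 ship[1->2]=1 ship[0->1]=1 prod=2 -> [8 4 6 17]
Step 2: demand=5,sold=5 ship[2->3]=2 ship[1->2]=1 ship[0->1]=1 prod=2 -> [9 4 5 14]
Step 3: demand=5,sold=5 ship[2->3]=2 ship[1->2]=1 ship[0->1]=1 prod=2 -> [10 4 4 11]
Step 4: demand=5,sold=5 ship[2->3]=2 ship[1->2]=1 ship[0->1]=1 prod=2 -> [11 4 3 8]
Step 5: demand=5,sold=5 ship[2->3]=2 ship[1->2]=1 ship[0->1]=1 prod=2 -> [12 4 2 5]
Step 6: demand=5,sold=5 ship[2->3]=2 ship[1->2]=1 ship[0->1]=1 prod=2 -> [13 4 1 2]
Step 7: demand=5,sold=2 ship[2->3]=1 ship[1->2]=1 ship[0->1]=1 prod=2 -> [14 4 1 1]
Step 8: demand=5,sold=1 ship[2->3]=1 ship[1->2]=1 ship[0->1]=1 prod=2 -> [15 4 1 1]
Step 9: demand=5,sold=1 ship[2->3]=1 ship[1->2]=1 ship[0->1]=1 prod=2 -> [16 4 1 1]
Step 10: demand=5,sold=1 ship[2->3]=1 ship[1->2]=1 ship[0->1]=1 prod=2 -> [17 4 1 1]
Step 11: demand=5,sold=1 ship[2->3]=1 ship[1->2]=1 ship[0->1]=1 prod=2 -> [18 4 1 1]
Step 12: demand=5,sold=1 ship[2->3]=1 ship[1->2]=1 ship[0->1]=1 prod=2 -> [19 4 1 1]
First stockout at step 7

7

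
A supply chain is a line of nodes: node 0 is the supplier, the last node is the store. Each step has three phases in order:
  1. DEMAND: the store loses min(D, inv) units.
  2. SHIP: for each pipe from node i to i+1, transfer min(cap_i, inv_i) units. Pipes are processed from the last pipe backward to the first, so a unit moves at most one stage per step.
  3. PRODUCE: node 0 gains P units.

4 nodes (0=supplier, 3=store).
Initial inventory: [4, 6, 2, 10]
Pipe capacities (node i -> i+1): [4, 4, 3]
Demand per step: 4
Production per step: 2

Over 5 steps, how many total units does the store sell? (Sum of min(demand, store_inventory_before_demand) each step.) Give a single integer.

Step 1: sold=4 (running total=4) -> [2 6 4 8]
Step 2: sold=4 (running total=8) -> [2 4 5 7]
Step 3: sold=4 (running total=12) -> [2 2 6 6]
Step 4: sold=4 (running total=16) -> [2 2 5 5]
Step 5: sold=4 (running total=20) -> [2 2 4 4]

Answer: 20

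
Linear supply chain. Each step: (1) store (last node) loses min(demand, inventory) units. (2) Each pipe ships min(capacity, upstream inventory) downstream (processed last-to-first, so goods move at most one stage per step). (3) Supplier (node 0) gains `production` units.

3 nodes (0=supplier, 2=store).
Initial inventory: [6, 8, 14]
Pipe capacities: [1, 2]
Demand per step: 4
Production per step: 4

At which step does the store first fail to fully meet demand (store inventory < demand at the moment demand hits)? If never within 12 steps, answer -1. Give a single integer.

Step 1: demand=4,sold=4 ship[1->2]=2 ship[0->1]=1 prod=4 -> [9 7 12]
Step 2: demand=4,sold=4 ship[1->2]=2 ship[0->1]=1 prod=4 -> [12 6 10]
Step 3: demand=4,sold=4 ship[1->2]=2 ship[0->1]=1 prod=4 -> [15 5 8]
Step 4: demand=4,sold=4 ship[1->2]=2 ship[0->1]=1 prod=4 -> [18 4 6]
Step 5: demand=4,sold=4 ship[1->2]=2 ship[0->1]=1 prod=4 -> [21 3 4]
Step 6: demand=4,sold=4 ship[1->2]=2 ship[0->1]=1 prod=4 -> [24 2 2]
Step 7: demand=4,sold=2 ship[1->2]=2 ship[0->1]=1 prod=4 -> [27 1 2]
Step 8: demand=4,sold=2 ship[1->2]=1 ship[0->1]=1 prod=4 -> [30 1 1]
Step 9: demand=4,sold=1 ship[1->2]=1 ship[0->1]=1 prod=4 -> [33 1 1]
Step 10: demand=4,sold=1 ship[1->2]=1 ship[0->1]=1 prod=4 -> [36 1 1]
Step 11: demand=4,sold=1 ship[1->2]=1 ship[0->1]=1 prod=4 -> [39 1 1]
Step 12: demand=4,sold=1 ship[1->2]=1 ship[0->1]=1 prod=4 -> [42 1 1]
First stockout at step 7

7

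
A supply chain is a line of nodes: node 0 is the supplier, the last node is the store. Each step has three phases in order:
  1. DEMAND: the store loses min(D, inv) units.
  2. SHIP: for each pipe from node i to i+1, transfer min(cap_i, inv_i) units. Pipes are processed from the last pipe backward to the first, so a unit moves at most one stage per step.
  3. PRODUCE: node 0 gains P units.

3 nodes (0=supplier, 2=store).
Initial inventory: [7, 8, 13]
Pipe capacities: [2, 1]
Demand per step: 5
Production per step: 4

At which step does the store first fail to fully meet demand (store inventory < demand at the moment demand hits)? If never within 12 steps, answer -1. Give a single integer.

Step 1: demand=5,sold=5 ship[1->2]=1 ship[0->1]=2 prod=4 -> [9 9 9]
Step 2: demand=5,sold=5 ship[1->2]=1 ship[0->1]=2 prod=4 -> [11 10 5]
Step 3: demand=5,sold=5 ship[1->2]=1 ship[0->1]=2 prod=4 -> [13 11 1]
Step 4: demand=5,sold=1 ship[1->2]=1 ship[0->1]=2 prod=4 -> [15 12 1]
Step 5: demand=5,sold=1 ship[1->2]=1 ship[0->1]=2 prod=4 -> [17 13 1]
Step 6: demand=5,sold=1 ship[1->2]=1 ship[0->1]=2 prod=4 -> [19 14 1]
Step 7: demand=5,sold=1 ship[1->2]=1 ship[0->1]=2 prod=4 -> [21 15 1]
Step 8: demand=5,sold=1 ship[1->2]=1 ship[0->1]=2 prod=4 -> [23 16 1]
Step 9: demand=5,sold=1 ship[1->2]=1 ship[0->1]=2 prod=4 -> [25 17 1]
Step 10: demand=5,sold=1 ship[1->2]=1 ship[0->1]=2 prod=4 -> [27 18 1]
Step 11: demand=5,sold=1 ship[1->2]=1 ship[0->1]=2 prod=4 -> [29 19 1]
Step 12: demand=5,sold=1 ship[1->2]=1 ship[0->1]=2 prod=4 -> [31 20 1]
First stockout at step 4

4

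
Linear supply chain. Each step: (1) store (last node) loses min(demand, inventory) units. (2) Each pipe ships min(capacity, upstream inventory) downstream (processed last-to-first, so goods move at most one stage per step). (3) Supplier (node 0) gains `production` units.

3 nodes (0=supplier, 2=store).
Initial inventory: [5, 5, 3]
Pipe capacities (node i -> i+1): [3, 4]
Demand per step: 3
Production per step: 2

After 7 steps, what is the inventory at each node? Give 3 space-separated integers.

Step 1: demand=3,sold=3 ship[1->2]=4 ship[0->1]=3 prod=2 -> inv=[4 4 4]
Step 2: demand=3,sold=3 ship[1->2]=4 ship[0->1]=3 prod=2 -> inv=[3 3 5]
Step 3: demand=3,sold=3 ship[1->2]=3 ship[0->1]=3 prod=2 -> inv=[2 3 5]
Step 4: demand=3,sold=3 ship[1->2]=3 ship[0->1]=2 prod=2 -> inv=[2 2 5]
Step 5: demand=3,sold=3 ship[1->2]=2 ship[0->1]=2 prod=2 -> inv=[2 2 4]
Step 6: demand=3,sold=3 ship[1->2]=2 ship[0->1]=2 prod=2 -> inv=[2 2 3]
Step 7: demand=3,sold=3 ship[1->2]=2 ship[0->1]=2 prod=2 -> inv=[2 2 2]

2 2 2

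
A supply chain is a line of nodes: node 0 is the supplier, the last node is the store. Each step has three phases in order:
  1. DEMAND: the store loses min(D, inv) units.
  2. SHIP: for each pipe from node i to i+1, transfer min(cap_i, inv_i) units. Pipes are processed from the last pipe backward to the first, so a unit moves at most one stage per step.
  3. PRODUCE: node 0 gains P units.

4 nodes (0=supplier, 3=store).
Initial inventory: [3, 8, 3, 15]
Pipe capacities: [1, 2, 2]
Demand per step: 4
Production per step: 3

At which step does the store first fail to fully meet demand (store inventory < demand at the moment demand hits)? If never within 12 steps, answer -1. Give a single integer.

Step 1: demand=4,sold=4 ship[2->3]=2 ship[1->2]=2 ship[0->1]=1 prod=3 -> [5 7 3 13]
Step 2: demand=4,sold=4 ship[2->3]=2 ship[1->2]=2 ship[0->1]=1 prod=3 -> [7 6 3 11]
Step 3: demand=4,sold=4 ship[2->3]=2 ship[1->2]=2 ship[0->1]=1 prod=3 -> [9 5 3 9]
Step 4: demand=4,sold=4 ship[2->3]=2 ship[1->2]=2 ship[0->1]=1 prod=3 -> [11 4 3 7]
Step 5: demand=4,sold=4 ship[2->3]=2 ship[1->2]=2 ship[0->1]=1 prod=3 -> [13 3 3 5]
Step 6: demand=4,sold=4 ship[2->3]=2 ship[1->2]=2 ship[0->1]=1 prod=3 -> [15 2 3 3]
Step 7: demand=4,sold=3 ship[2->3]=2 ship[1->2]=2 ship[0->1]=1 prod=3 -> [17 1 3 2]
Step 8: demand=4,sold=2 ship[2->3]=2 ship[1->2]=1 ship[0->1]=1 prod=3 -> [19 1 2 2]
Step 9: demand=4,sold=2 ship[2->3]=2 ship[1->2]=1 ship[0->1]=1 prod=3 -> [21 1 1 2]
Step 10: demand=4,sold=2 ship[2->3]=1 ship[1->2]=1 ship[0->1]=1 prod=3 -> [23 1 1 1]
Step 11: demand=4,sold=1 ship[2->3]=1 ship[1->2]=1 ship[0->1]=1 prod=3 -> [25 1 1 1]
Step 12: demand=4,sold=1 ship[2->3]=1 ship[1->2]=1 ship[0->1]=1 prod=3 -> [27 1 1 1]
First stockout at step 7

7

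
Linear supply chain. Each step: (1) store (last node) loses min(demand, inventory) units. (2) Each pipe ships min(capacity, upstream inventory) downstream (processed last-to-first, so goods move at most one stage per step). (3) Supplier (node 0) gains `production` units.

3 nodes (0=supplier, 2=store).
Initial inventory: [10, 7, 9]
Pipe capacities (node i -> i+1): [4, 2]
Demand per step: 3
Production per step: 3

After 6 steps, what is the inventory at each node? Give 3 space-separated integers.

Step 1: demand=3,sold=3 ship[1->2]=2 ship[0->1]=4 prod=3 -> inv=[9 9 8]
Step 2: demand=3,sold=3 ship[1->2]=2 ship[0->1]=4 prod=3 -> inv=[8 11 7]
Step 3: demand=3,sold=3 ship[1->2]=2 ship[0->1]=4 prod=3 -> inv=[7 13 6]
Step 4: demand=3,sold=3 ship[1->2]=2 ship[0->1]=4 prod=3 -> inv=[6 15 5]
Step 5: demand=3,sold=3 ship[1->2]=2 ship[0->1]=4 prod=3 -> inv=[5 17 4]
Step 6: demand=3,sold=3 ship[1->2]=2 ship[0->1]=4 prod=3 -> inv=[4 19 3]

4 19 3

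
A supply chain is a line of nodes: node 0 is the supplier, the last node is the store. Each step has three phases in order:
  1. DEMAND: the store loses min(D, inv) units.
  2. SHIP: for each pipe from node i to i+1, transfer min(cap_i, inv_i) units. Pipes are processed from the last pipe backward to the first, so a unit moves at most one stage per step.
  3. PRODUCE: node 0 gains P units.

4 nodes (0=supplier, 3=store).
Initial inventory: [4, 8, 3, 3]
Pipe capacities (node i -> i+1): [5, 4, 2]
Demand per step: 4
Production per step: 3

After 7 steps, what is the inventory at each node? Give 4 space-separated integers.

Step 1: demand=4,sold=3 ship[2->3]=2 ship[1->2]=4 ship[0->1]=4 prod=3 -> inv=[3 8 5 2]
Step 2: demand=4,sold=2 ship[2->3]=2 ship[1->2]=4 ship[0->1]=3 prod=3 -> inv=[3 7 7 2]
Step 3: demand=4,sold=2 ship[2->3]=2 ship[1->2]=4 ship[0->1]=3 prod=3 -> inv=[3 6 9 2]
Step 4: demand=4,sold=2 ship[2->3]=2 ship[1->2]=4 ship[0->1]=3 prod=3 -> inv=[3 5 11 2]
Step 5: demand=4,sold=2 ship[2->3]=2 ship[1->2]=4 ship[0->1]=3 prod=3 -> inv=[3 4 13 2]
Step 6: demand=4,sold=2 ship[2->3]=2 ship[1->2]=4 ship[0->1]=3 prod=3 -> inv=[3 3 15 2]
Step 7: demand=4,sold=2 ship[2->3]=2 ship[1->2]=3 ship[0->1]=3 prod=3 -> inv=[3 3 16 2]

3 3 16 2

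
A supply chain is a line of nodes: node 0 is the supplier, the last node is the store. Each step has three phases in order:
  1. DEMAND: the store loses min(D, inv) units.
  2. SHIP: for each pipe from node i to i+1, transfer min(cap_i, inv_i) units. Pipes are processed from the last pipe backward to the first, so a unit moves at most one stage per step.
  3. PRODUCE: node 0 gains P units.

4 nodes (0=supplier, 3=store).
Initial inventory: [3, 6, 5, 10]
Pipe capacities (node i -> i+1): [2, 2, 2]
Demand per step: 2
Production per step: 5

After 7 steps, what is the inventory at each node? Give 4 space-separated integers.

Step 1: demand=2,sold=2 ship[2->3]=2 ship[1->2]=2 ship[0->1]=2 prod=5 -> inv=[6 6 5 10]
Step 2: demand=2,sold=2 ship[2->3]=2 ship[1->2]=2 ship[0->1]=2 prod=5 -> inv=[9 6 5 10]
Step 3: demand=2,sold=2 ship[2->3]=2 ship[1->2]=2 ship[0->1]=2 prod=5 -> inv=[12 6 5 10]
Step 4: demand=2,sold=2 ship[2->3]=2 ship[1->2]=2 ship[0->1]=2 prod=5 -> inv=[15 6 5 10]
Step 5: demand=2,sold=2 ship[2->3]=2 ship[1->2]=2 ship[0->1]=2 prod=5 -> inv=[18 6 5 10]
Step 6: demand=2,sold=2 ship[2->3]=2 ship[1->2]=2 ship[0->1]=2 prod=5 -> inv=[21 6 5 10]
Step 7: demand=2,sold=2 ship[2->3]=2 ship[1->2]=2 ship[0->1]=2 prod=5 -> inv=[24 6 5 10]

24 6 5 10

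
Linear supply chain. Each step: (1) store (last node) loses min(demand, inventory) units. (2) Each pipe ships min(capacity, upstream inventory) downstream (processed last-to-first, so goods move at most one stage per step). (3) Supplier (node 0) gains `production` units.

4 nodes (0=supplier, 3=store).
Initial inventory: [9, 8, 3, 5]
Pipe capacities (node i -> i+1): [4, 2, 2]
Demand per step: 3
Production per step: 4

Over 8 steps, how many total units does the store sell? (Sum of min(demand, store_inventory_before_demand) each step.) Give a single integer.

Step 1: sold=3 (running total=3) -> [9 10 3 4]
Step 2: sold=3 (running total=6) -> [9 12 3 3]
Step 3: sold=3 (running total=9) -> [9 14 3 2]
Step 4: sold=2 (running total=11) -> [9 16 3 2]
Step 5: sold=2 (running total=13) -> [9 18 3 2]
Step 6: sold=2 (running total=15) -> [9 20 3 2]
Step 7: sold=2 (running total=17) -> [9 22 3 2]
Step 8: sold=2 (running total=19) -> [9 24 3 2]

Answer: 19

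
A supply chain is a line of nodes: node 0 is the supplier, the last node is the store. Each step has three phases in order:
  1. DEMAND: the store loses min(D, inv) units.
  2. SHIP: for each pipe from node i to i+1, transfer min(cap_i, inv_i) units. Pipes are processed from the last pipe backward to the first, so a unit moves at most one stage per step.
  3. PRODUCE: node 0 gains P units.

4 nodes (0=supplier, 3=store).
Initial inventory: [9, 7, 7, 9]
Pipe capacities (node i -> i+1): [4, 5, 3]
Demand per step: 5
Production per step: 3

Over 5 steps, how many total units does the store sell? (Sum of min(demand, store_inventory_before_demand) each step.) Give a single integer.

Answer: 21

Derivation:
Step 1: sold=5 (running total=5) -> [8 6 9 7]
Step 2: sold=5 (running total=10) -> [7 5 11 5]
Step 3: sold=5 (running total=15) -> [6 4 13 3]
Step 4: sold=3 (running total=18) -> [5 4 14 3]
Step 5: sold=3 (running total=21) -> [4 4 15 3]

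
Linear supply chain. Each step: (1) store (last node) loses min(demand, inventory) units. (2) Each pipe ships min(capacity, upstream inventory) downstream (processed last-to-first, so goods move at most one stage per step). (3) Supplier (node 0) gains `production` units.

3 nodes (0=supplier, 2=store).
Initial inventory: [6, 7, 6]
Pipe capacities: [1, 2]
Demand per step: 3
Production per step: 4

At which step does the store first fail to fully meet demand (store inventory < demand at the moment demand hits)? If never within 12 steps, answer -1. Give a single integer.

Step 1: demand=3,sold=3 ship[1->2]=2 ship[0->1]=1 prod=4 -> [9 6 5]
Step 2: demand=3,sold=3 ship[1->2]=2 ship[0->1]=1 prod=4 -> [12 5 4]
Step 3: demand=3,sold=3 ship[1->2]=2 ship[0->1]=1 prod=4 -> [15 4 3]
Step 4: demand=3,sold=3 ship[1->2]=2 ship[0->1]=1 prod=4 -> [18 3 2]
Step 5: demand=3,sold=2 ship[1->2]=2 ship[0->1]=1 prod=4 -> [21 2 2]
Step 6: demand=3,sold=2 ship[1->2]=2 ship[0->1]=1 prod=4 -> [24 1 2]
Step 7: demand=3,sold=2 ship[1->2]=1 ship[0->1]=1 prod=4 -> [27 1 1]
Step 8: demand=3,sold=1 ship[1->2]=1 ship[0->1]=1 prod=4 -> [30 1 1]
Step 9: demand=3,sold=1 ship[1->2]=1 ship[0->1]=1 prod=4 -> [33 1 1]
Step 10: demand=3,sold=1 ship[1->2]=1 ship[0->1]=1 prod=4 -> [36 1 1]
Step 11: demand=3,sold=1 ship[1->2]=1 ship[0->1]=1 prod=4 -> [39 1 1]
Step 12: demand=3,sold=1 ship[1->2]=1 ship[0->1]=1 prod=4 -> [42 1 1]
First stockout at step 5

5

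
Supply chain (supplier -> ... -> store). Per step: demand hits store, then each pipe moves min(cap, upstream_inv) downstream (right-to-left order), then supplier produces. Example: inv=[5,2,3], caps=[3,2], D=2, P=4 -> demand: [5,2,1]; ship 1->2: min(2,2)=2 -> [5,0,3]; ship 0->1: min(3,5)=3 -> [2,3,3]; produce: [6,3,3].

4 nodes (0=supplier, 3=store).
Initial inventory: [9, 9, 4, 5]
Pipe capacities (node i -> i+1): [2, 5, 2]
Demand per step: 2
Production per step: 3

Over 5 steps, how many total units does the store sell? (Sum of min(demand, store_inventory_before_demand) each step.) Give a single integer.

Answer: 10

Derivation:
Step 1: sold=2 (running total=2) -> [10 6 7 5]
Step 2: sold=2 (running total=4) -> [11 3 10 5]
Step 3: sold=2 (running total=6) -> [12 2 11 5]
Step 4: sold=2 (running total=8) -> [13 2 11 5]
Step 5: sold=2 (running total=10) -> [14 2 11 5]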